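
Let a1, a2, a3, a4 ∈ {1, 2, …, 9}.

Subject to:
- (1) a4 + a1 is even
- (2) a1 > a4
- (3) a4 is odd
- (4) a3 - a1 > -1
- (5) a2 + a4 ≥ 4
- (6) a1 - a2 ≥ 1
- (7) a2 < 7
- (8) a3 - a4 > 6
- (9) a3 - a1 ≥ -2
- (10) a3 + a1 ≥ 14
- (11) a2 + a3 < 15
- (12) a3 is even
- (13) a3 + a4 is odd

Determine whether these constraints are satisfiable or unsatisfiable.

Satisfiable

The assignment a1 = 7, a2 = 5, a3 = 8, a4 = 1 works:
  constraint 4 holds since a3 - a1 = 1.
  constraint 5 holds since a2 + a4 = 6.
The rest check out directly.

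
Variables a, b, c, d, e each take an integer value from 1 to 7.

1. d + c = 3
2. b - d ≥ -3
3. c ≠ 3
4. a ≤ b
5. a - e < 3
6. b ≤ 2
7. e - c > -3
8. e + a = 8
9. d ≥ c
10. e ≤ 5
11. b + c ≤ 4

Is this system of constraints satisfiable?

Unsatisfiable

From constraint 10: e ≤ 5. From constraints 4 and 6: a ≤ b ≤ 2. Hence e + a ≤ 7. But constraint 8 requires e + a = 8, and 8 > 7. Contradiction.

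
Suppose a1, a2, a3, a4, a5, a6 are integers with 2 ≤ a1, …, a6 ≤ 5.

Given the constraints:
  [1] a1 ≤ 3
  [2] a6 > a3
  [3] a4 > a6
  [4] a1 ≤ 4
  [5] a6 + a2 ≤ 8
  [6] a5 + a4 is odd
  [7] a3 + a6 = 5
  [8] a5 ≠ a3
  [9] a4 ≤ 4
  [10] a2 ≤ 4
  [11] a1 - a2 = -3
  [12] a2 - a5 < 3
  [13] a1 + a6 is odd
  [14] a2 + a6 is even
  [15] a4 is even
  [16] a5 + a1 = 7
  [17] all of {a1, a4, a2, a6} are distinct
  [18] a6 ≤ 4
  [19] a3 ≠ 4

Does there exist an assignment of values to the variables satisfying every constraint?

Unsatisfiable

Constraints 4, 9, 10, and 18 confine each of a1, a4, a2, a6 to the 3 values {2, …, 4} (the domain already gives each ≥ 2).
Constraint 17 requires all 4 of them to be distinct, but only 3 values are available — impossible by the pigeonhole principle.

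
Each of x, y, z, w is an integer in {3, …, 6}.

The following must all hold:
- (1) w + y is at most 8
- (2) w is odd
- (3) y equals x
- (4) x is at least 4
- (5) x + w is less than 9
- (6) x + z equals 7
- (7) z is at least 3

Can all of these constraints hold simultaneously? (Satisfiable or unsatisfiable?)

Satisfiable

One satisfying assignment is x = 4, y = 4, z = 3, w = 3.
For the less obvious constraints — constraint 1: w + y = 7; constraint 5: x + w = 7; constraint 6: x + z = 7 — and the others hold by inspection.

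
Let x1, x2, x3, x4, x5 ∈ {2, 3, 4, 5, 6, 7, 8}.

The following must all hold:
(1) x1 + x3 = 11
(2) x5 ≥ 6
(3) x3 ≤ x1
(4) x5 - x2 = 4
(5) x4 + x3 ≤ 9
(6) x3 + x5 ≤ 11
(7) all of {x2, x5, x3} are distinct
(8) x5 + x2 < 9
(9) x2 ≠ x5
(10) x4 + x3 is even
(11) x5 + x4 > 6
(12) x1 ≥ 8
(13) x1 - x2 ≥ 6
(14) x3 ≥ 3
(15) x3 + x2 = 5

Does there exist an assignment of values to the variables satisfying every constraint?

One satisfying assignment is x1 = 8, x2 = 2, x3 = 3, x4 = 3, x5 = 6.
For the less obvious constraints — constraint 1: x1 + x3 = 11; constraint 4: x5 - x2 = 4 — and the others hold by inspection.

Satisfiable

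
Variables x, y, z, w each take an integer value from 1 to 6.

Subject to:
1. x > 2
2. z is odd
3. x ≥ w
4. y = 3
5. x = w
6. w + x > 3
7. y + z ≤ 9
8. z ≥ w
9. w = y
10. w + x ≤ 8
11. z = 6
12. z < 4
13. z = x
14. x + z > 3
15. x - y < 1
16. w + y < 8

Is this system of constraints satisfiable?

Unsatisfiable

Constraint 11 fixes z = 6 and constraint 4 fixes y = 3. Constraints 5, 9, and 13 give z = x = w = y, so z = y. But 6 ≠ 3 — contradiction.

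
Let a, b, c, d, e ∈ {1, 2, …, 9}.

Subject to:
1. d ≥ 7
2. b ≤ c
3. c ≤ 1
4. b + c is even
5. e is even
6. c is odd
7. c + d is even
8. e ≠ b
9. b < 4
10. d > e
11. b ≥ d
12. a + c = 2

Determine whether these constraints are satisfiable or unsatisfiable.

Unsatisfiable

From constraints 1 and 11: b ≥ d and d ≥ 7, so b ≥ 7. From constraints 2 and 3: b ≤ c and c ≤ 1, so b ≤ 1. But 1 < 7, so no value of b works.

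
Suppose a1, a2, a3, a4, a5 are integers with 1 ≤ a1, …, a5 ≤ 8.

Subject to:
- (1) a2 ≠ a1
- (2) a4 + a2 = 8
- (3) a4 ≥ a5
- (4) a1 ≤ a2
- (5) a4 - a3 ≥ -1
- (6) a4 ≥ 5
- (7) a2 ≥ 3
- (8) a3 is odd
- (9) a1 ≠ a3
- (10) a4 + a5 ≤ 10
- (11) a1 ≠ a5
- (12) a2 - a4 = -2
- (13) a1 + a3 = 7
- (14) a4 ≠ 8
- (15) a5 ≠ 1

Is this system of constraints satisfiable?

The assignment a1 = 2, a2 = 3, a3 = 5, a4 = 5, a5 = 3 works:
  constraint 2 holds since a4 + a2 = 8.
  constraint 5 holds since a4 - a3 = 0.
  constraint 10 holds since a4 + a5 = 8.
The rest check out directly.

Satisfiable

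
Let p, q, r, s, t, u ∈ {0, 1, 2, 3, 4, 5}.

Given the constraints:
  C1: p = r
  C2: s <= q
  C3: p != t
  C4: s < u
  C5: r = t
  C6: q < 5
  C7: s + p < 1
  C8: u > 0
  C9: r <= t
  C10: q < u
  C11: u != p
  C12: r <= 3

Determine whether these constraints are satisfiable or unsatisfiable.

From constraints 1 and 5, p = r = t, so p = t. But constraint 3 says p ≠ t. Contradiction.

Unsatisfiable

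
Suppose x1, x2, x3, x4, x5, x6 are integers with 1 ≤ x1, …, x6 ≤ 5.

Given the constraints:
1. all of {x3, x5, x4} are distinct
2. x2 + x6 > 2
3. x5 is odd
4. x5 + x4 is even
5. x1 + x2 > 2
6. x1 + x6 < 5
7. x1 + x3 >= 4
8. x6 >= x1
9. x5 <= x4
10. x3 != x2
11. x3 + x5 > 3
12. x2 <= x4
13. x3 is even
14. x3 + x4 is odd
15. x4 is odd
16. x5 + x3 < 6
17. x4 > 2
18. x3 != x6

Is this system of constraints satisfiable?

Satisfiable

Try x1 = 1, x2 = 2, x3 = 4, x4 = 3, x5 = 1, x6 = 2.
Check constraint 2: x2 + x6 = 4; constraint 5: x1 + x2 = 3; constraint 6: x1 + x6 = 3. The remaining constraints are straightforward to verify.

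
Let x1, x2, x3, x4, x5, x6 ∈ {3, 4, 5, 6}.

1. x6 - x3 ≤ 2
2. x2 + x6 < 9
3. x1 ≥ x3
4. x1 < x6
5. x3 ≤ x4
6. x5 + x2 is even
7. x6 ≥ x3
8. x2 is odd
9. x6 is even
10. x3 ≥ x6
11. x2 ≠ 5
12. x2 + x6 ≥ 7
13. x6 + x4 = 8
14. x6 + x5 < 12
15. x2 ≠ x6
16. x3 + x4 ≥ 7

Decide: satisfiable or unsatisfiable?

Constraints 3, 4, and 10 give x6 ≤ x3, x3 ≤ x1, x1 < x6. Chaining: x6 ≤ x3 ≤ x1 < x6, which forces x6 < x6 — impossible.

Unsatisfiable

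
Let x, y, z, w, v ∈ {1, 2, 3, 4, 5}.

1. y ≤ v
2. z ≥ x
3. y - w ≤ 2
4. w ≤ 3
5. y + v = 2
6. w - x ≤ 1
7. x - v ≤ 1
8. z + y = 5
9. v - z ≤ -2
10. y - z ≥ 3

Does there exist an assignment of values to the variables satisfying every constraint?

Unsatisfiable

Constraints 3, 6, 7, 9, and 10 give x − w ≥ -1, w − y ≥ -2, y − z ≥ 3, z − v ≥ 2, v − x ≥ -1.
Adding all 5 inequalities: the left sides telescope to 0, and the right sides sum to (-1) + (-2) + 3 + 2 + (-1) = 1. So 0 ≥ 1, which is false.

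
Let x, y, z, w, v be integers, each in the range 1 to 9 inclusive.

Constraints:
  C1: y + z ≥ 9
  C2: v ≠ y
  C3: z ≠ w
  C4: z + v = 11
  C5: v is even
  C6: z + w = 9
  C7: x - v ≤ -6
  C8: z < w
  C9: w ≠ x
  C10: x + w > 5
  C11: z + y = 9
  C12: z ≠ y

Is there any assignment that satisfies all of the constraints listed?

Satisfiable

Try x = 2, y = 6, z = 3, w = 6, v = 8.
Check constraint 1: y + z = 9; constraint 4: z + v = 11; constraint 6: z + w = 9. The remaining constraints are straightforward to verify.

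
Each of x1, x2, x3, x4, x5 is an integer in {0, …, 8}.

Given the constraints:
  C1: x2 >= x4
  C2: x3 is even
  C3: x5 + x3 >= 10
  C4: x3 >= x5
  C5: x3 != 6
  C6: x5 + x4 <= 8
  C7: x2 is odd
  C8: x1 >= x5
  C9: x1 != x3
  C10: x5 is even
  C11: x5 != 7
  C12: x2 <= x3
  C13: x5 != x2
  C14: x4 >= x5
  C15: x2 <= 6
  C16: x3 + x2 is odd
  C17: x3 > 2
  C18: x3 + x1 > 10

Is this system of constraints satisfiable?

Take x1 = 5, x2 = 5, x3 = 8, x4 = 5, x5 = 2. Then constraint 3: x5 + x3 = 10; constraint 6: x5 + x4 = 7, and every other listed constraint is also met.

Satisfiable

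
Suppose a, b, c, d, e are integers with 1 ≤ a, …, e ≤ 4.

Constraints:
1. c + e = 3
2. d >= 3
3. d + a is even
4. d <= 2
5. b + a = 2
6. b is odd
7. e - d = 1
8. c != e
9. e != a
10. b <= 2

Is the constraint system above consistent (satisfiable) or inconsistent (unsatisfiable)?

Unsatisfiable

From constraint 2: d ≥ 3. From constraint 4: d ≤ 2. But 2 < 3, so no value of d works.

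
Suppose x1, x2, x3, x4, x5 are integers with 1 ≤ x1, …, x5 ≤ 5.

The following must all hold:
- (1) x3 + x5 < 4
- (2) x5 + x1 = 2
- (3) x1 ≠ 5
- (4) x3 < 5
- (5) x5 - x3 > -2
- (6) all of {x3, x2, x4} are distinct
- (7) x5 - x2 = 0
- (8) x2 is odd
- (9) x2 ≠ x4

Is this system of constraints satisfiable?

Take x1 = 1, x2 = 1, x3 = 2, x4 = 4, x5 = 1. Then constraint 1: x3 + x5 = 3; constraint 2: x5 + x1 = 2, and every other listed constraint is also met.

Satisfiable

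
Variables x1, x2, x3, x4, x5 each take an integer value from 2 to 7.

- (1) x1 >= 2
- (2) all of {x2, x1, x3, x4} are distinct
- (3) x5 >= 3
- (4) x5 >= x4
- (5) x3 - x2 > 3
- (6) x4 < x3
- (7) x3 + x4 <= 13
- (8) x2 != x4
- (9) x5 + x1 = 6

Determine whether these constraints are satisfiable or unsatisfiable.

Take x1 = 2, x2 = 3, x3 = 7, x4 = 4, x5 = 4. Then constraint 5: x3 - x2 = 4; constraint 7: x3 + x4 = 11, and every other listed constraint is also met.

Satisfiable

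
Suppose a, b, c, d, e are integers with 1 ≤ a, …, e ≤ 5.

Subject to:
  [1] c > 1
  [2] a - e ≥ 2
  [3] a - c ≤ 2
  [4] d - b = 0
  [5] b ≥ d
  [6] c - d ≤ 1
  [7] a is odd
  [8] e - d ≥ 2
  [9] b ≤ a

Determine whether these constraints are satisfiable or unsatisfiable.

Constraints 2, 3, 6, and 8 give d − c ≥ -1, c − a ≥ -2, a − e ≥ 2, e − d ≥ 2.
Adding all 4 inequalities: the left sides telescope to 0, and the right sides sum to (-1) + (-2) + 2 + 2 = 1. So 0 ≥ 1, which is false.

Unsatisfiable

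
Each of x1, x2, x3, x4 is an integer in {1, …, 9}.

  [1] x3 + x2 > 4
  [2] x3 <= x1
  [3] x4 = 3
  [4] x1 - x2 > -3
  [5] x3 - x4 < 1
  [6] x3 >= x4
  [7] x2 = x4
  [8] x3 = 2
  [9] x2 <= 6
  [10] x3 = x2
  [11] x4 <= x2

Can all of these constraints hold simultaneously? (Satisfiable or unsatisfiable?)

Constraint 8 fixes x3 = 2 and constraint 3 fixes x4 = 3. Constraints 7 and 10 give x3 = x2 = x4, so x3 = x4. But 2 ≠ 3 — contradiction.

Unsatisfiable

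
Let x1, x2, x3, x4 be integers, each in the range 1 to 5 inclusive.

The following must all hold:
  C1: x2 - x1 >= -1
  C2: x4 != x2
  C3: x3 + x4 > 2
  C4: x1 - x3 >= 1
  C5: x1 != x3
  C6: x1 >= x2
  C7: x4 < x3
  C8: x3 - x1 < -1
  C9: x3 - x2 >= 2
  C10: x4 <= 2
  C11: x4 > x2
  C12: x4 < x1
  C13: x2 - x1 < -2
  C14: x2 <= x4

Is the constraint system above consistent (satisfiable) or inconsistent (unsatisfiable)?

Unsatisfiable

Constraints 1, 4, and 9 give x2 − x1 ≥ -1, x1 − x3 ≥ 1, x3 − x2 ≥ 2.
Adding all 3 inequalities: the left sides telescope to 0, and the right sides sum to (-1) + 1 + 2 = 2. So 0 ≥ 2, which is false.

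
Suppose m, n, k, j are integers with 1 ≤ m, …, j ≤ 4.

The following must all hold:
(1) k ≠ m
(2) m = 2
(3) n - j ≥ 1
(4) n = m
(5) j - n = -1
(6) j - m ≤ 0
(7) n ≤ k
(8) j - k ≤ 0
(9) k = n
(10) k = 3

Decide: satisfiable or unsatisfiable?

Constraint 10 fixes k = 3 and constraint 2 fixes m = 2. Constraints 4 and 9 give k = n = m, so k = m. But 3 ≠ 2 — contradiction.

Unsatisfiable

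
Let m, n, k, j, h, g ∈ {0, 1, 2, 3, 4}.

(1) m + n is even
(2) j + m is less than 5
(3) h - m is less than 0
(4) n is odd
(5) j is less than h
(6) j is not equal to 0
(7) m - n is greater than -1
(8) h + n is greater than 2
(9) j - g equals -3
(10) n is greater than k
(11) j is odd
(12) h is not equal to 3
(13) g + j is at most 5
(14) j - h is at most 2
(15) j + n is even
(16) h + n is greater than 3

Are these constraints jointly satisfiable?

The assignment m = 3, n = 3, k = 2, j = 1, h = 2, g = 4 works:
  constraint 2 holds since j + m = 4.
  constraint 3 holds since h - m = -1.
  constraint 7 holds since m - n = 0.
The rest check out directly.

Satisfiable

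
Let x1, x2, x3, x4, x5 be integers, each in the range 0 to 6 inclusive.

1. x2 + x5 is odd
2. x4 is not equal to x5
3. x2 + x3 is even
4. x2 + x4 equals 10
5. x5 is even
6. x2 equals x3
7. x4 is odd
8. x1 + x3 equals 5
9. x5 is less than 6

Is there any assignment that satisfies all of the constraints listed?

Satisfiable

Try x1 = 0, x2 = 5, x3 = 5, x4 = 5, x5 = 2.
Check constraint 1: x2 + x5 = 7 is odd; constraint 4: x2 + x4 = 10; constraint 8: x1 + x3 = 5. The remaining constraints are straightforward to verify.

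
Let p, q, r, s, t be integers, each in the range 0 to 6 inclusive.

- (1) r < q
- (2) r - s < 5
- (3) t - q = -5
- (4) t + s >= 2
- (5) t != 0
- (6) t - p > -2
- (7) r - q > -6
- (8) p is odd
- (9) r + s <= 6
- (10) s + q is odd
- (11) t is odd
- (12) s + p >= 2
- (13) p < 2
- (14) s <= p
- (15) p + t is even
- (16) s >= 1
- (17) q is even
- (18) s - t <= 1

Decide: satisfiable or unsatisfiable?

Satisfiable

Setting (p, q, r, s, t) = (1, 6, 3, 1, 1) satisfies everything: constraint 2: r - s = 2; constraint 3: t - q = -5; constraint 4: t + s = 2, and the others follow.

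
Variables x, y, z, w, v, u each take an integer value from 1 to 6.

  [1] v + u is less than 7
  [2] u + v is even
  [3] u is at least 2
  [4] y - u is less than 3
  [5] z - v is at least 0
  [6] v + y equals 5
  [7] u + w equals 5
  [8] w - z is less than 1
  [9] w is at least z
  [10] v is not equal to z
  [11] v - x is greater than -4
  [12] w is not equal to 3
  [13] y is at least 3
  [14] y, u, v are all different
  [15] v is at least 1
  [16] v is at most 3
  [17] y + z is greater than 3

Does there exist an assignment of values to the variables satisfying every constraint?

Try x = 4, y = 4, z = 2, w = 2, v = 1, u = 3.
Check constraint 1: v + u = 4; constraint 4: y - u = 1; constraint 5: z - v = 1. The remaining constraints are straightforward to verify.

Satisfiable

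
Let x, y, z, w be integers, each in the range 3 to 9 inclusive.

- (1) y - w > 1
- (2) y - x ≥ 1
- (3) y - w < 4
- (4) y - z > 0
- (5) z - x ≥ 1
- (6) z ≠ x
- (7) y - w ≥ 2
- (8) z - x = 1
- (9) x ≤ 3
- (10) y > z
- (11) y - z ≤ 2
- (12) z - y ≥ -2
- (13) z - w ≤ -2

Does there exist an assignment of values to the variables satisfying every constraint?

Unsatisfiable

Constraints 7, 12, and 13 give z − y ≥ -2, y − w ≥ 2, w − z ≥ 2.
Adding all 3 inequalities: the left sides telescope to 0, and the right sides sum to (-2) + 2 + 2 = 2. So 0 ≥ 2, which is false.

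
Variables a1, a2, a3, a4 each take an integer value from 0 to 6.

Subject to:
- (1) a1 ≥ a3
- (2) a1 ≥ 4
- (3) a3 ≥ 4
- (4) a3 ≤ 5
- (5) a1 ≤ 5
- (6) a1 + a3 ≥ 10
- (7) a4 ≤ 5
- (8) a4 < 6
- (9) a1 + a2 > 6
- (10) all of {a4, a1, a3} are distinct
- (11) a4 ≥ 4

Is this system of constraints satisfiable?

Unsatisfiable

Constraints 2, 3, 4, 5, 7, and 11 confine each of a4, a1, a3 to the 2 values {4, 5}.
Constraint 10 requires all 3 of them to be distinct, but only 2 values are available — impossible by the pigeonhole principle.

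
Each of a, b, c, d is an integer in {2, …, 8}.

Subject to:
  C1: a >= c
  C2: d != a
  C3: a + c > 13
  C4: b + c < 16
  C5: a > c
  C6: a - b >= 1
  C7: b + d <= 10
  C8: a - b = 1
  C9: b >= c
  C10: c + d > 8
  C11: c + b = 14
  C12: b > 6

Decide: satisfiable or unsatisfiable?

Take a = 8, b = 7, c = 7, d = 3. Then constraint 3: a + c = 15; constraint 4: b + c = 14, and every other listed constraint is also met.

Satisfiable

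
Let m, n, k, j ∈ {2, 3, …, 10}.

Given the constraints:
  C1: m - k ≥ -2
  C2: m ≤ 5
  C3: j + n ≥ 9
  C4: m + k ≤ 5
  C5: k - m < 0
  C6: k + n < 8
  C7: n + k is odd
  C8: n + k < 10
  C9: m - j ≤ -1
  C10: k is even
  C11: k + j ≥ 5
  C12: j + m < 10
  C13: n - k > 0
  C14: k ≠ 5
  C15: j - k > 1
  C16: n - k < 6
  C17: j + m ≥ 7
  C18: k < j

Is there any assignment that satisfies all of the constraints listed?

Satisfiable

Take m = 3, n = 5, k = 2, j = 5. Then constraint 1: m - k = 1; constraint 3: j + n = 10; constraint 4: m + k = 5, and every other listed constraint is also met.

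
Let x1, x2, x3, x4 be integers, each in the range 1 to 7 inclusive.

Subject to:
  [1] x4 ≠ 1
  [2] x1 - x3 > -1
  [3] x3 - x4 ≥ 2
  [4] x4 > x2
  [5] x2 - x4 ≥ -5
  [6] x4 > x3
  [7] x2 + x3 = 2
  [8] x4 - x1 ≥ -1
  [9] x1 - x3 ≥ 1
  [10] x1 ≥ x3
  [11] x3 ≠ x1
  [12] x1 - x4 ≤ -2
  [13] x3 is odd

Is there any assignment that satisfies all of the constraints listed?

Constraints 3, 8, and 9 give x3 − x4 ≥ 2, x4 − x1 ≥ -1, x1 − x3 ≥ 1.
Adding all 3 inequalities: the left sides telescope to 0, and the right sides sum to 2 + (-1) + 1 = 2. So 0 ≥ 2, which is false.

Unsatisfiable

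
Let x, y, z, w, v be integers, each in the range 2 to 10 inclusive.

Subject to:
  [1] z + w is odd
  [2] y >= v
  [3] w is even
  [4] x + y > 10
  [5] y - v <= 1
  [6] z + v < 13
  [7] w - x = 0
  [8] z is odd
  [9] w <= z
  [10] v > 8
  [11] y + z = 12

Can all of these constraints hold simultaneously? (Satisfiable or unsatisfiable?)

Setting (x, y, z, w, v) = (2, 9, 3, 2, 9) satisfies everything: constraint 4: x + y = 11; constraint 5: y - v = 0; constraint 6: z + v = 12, and the others follow.

Satisfiable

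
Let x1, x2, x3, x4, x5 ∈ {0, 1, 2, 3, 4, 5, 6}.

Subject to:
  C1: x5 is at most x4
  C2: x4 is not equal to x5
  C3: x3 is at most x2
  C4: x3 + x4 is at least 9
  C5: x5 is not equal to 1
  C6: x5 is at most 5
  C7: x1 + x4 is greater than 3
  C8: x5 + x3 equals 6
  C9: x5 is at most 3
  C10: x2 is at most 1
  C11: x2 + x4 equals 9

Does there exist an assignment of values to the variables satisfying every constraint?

From constraint 9: x5 ≤ 3. From constraints 3 and 10: x3 ≤ x2 ≤ 1. Hence x5 + x3 ≤ 4. But constraint 8 requires x5 + x3 = 6, and 6 > 4. Contradiction.

Unsatisfiable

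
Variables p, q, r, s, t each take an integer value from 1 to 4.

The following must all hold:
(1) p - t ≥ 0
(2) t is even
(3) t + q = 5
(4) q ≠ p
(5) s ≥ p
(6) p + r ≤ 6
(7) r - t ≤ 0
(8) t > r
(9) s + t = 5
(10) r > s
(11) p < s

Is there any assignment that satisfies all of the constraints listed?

Unsatisfiable

Constraints 1, 5, 8, and 10 give s < r, r < t, t ≤ p, p ≤ s. Chaining: s < r < t ≤ p ≤ s, which forces s < s — impossible.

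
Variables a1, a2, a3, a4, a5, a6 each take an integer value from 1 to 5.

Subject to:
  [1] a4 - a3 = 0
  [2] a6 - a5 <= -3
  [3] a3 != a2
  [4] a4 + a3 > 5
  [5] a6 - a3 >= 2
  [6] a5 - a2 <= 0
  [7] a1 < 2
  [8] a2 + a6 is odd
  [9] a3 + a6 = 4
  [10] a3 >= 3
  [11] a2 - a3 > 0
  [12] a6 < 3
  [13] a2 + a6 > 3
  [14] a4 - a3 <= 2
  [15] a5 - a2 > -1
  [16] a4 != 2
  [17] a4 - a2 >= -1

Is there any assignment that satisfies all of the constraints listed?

Unsatisfiable

Constraints 2, 5, 6, 14, and 17 give a6 − a3 ≥ 2, a3 − a4 ≥ -2, a4 − a2 ≥ -1, a2 − a5 ≥ 0, a5 − a6 ≥ 3.
Adding all 5 inequalities: the left sides telescope to 0, and the right sides sum to 2 + (-2) + (-1) + 0 + 3 = 2. So 0 ≥ 2, which is false.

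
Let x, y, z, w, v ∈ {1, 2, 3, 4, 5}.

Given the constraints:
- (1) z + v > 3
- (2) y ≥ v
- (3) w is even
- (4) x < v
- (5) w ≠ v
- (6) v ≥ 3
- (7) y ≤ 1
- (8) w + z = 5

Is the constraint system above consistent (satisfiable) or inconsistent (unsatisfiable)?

From constraints 2 and 6: y ≥ v and v ≥ 3, so y ≥ 3. From constraint 7: y ≤ 1. But 1 < 3, so no value of y works.

Unsatisfiable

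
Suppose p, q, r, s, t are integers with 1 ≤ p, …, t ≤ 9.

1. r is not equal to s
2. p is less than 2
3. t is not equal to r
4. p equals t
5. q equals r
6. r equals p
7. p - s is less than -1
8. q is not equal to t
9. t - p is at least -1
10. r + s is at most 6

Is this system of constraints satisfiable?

From constraints 4, 5, and 6, q = r = p = t, so q = t. But constraint 8 says q ≠ t. Contradiction.

Unsatisfiable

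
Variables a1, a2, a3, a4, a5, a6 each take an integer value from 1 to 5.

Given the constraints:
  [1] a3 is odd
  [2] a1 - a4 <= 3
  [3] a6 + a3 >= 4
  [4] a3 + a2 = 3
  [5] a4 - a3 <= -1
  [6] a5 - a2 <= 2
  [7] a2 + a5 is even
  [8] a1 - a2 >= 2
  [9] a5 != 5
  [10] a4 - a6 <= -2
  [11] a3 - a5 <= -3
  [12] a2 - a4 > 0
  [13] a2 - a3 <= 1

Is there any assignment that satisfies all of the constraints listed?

Unsatisfiable

Constraints 2, 5, 6, 8, and 11 give a2 − a5 ≥ -2, a5 − a3 ≥ 3, a3 − a4 ≥ 1, a4 − a1 ≥ -3, a1 − a2 ≥ 2.
Adding all 5 inequalities: the left sides telescope to 0, and the right sides sum to (-2) + 3 + 1 + (-3) + 2 = 1. So 0 ≥ 1, which is false.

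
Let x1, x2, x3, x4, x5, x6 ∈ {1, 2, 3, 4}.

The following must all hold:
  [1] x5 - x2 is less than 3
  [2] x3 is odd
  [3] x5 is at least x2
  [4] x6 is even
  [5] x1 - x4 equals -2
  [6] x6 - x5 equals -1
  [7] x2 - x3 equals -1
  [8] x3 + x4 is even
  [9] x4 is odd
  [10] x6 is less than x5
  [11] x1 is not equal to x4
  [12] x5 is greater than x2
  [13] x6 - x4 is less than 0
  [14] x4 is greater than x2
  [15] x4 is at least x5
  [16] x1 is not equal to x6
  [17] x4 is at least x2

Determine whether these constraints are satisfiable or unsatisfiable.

Satisfiable

Try x1 = 1, x2 = 2, x3 = 3, x4 = 3, x5 = 3, x6 = 2.
Check constraint 1: x5 - x2 = 1; constraint 5: x1 - x4 = -2. The remaining constraints are straightforward to verify.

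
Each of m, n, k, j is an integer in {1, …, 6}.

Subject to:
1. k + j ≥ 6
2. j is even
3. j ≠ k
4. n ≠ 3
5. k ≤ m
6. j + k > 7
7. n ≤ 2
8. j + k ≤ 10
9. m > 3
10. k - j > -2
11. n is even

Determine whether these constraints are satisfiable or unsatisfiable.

The assignment m = 6, n = 2, k = 5, j = 4 works:
  constraint 1 holds since k + j = 9.
  constraint 6 holds since j + k = 9.
The rest check out directly.

Satisfiable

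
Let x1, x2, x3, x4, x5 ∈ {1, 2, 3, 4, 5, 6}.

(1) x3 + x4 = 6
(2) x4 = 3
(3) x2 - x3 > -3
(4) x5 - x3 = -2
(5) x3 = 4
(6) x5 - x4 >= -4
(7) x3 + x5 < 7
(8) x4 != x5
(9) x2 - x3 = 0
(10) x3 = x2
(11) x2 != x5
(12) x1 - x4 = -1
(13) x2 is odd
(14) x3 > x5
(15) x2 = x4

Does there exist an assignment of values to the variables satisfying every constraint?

Constraint 5 fixes x3 = 4 and constraint 2 fixes x4 = 3. Constraints 10 and 15 give x3 = x2 = x4, so x3 = x4. But 4 ≠ 3 — contradiction.

Unsatisfiable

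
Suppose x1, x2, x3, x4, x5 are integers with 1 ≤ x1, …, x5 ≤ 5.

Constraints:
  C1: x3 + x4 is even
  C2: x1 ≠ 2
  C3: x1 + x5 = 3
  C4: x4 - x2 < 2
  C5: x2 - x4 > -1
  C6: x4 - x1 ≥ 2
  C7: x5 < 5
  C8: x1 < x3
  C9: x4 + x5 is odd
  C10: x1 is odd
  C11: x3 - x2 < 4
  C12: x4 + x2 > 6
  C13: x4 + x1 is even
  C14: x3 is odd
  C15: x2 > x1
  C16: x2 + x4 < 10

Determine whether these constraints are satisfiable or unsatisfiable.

Setting (x1, x2, x3, x4, x5) = (1, 4, 5, 3, 2) satisfies everything: constraint 3: x1 + x5 = 3; constraint 4: x4 - x2 = -1; constraint 5: x2 - x4 = 1, and the others follow.

Satisfiable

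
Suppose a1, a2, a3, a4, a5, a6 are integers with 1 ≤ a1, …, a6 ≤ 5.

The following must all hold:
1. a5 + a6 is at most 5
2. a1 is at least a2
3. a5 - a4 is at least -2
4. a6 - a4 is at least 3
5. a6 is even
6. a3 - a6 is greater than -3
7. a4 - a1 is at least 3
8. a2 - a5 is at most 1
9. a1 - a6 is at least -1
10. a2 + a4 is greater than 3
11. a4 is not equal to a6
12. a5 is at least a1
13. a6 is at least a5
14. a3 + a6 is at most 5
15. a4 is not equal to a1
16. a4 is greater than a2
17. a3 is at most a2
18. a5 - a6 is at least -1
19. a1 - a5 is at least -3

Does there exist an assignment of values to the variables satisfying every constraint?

Unsatisfiable

Constraints 4, 7, 18, and 19 give a4 − a1 ≥ 3, a1 − a5 ≥ -3, a5 − a6 ≥ -1, a6 − a4 ≥ 3.
Adding all 4 inequalities: the left sides telescope to 0, and the right sides sum to 3 + (-3) + (-1) + 3 = 2. So 0 ≥ 2, which is false.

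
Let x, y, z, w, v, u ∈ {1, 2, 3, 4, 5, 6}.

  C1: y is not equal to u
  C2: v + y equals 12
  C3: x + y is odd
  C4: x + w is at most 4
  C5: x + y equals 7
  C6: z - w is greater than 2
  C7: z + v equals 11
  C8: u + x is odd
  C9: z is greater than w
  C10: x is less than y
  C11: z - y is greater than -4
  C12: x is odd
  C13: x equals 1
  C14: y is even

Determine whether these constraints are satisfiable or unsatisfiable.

Try x = 1, y = 6, z = 5, w = 2, v = 6, u = 4.
Check constraint 2: v + y = 12; constraint 4: x + w = 3; constraint 5: x + y = 7. The remaining constraints are straightforward to verify.

Satisfiable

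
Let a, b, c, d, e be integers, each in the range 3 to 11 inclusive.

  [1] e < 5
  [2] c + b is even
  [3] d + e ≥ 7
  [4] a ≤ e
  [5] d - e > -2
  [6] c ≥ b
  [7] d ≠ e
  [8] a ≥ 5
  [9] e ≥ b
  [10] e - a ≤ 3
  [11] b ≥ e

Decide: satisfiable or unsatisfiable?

Unsatisfiable

From constraints 4 and 8: e ≥ a and a ≥ 5, so e ≥ 5. From constraint 1: e ≤ 4. But 4 < 5, so no value of e works.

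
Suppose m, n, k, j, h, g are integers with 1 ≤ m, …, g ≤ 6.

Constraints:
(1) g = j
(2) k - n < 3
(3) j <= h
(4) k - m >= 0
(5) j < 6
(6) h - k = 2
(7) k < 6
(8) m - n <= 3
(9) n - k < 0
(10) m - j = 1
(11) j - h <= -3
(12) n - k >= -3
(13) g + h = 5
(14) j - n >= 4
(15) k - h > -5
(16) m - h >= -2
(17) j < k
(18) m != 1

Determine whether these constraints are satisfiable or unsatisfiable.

Constraints 4, 11, 12, 14, and 16 give n − k ≥ -3, k − m ≥ 0, m − h ≥ -2, h − j ≥ 3, j − n ≥ 4.
Adding all 5 inequalities: the left sides telescope to 0, and the right sides sum to (-3) + 0 + (-2) + 3 + 4 = 2. So 0 ≥ 2, which is false.

Unsatisfiable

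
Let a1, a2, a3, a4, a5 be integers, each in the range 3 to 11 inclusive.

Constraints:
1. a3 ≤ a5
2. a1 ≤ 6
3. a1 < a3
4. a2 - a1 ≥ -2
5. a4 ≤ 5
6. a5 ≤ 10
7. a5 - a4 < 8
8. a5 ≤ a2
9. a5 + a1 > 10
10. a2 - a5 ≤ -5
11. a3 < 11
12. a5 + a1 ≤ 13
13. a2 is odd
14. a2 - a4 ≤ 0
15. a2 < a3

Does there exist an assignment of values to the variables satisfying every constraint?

Unsatisfiable

Constraints 1, 8, and 15 give a3 ≤ a5, a5 ≤ a2, a2 < a3. Chaining: a3 ≤ a5 ≤ a2 < a3, which forces a3 < a3 — impossible.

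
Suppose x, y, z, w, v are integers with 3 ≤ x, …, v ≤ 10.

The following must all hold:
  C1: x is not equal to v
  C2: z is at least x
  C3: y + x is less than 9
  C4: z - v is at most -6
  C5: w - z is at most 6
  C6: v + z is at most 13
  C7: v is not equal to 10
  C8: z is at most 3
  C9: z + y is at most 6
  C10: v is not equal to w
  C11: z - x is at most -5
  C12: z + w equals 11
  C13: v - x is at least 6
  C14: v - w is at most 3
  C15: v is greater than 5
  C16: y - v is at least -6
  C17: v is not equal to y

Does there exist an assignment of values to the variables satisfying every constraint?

Constraints 5, 11, 13, and 14 give x − z ≥ 5, z − w ≥ -6, w − v ≥ -3, v − x ≥ 6.
Adding all 4 inequalities: the left sides telescope to 0, and the right sides sum to 5 + (-6) + (-3) + 6 = 2. So 0 ≥ 2, which is false.

Unsatisfiable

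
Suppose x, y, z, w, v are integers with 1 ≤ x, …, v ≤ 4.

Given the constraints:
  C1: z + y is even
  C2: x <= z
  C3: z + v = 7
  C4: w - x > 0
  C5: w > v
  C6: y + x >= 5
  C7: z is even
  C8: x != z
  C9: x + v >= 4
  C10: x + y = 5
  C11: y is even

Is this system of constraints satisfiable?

Satisfiable

Setting (x, y, z, w, v) = (1, 4, 4, 4, 3) satisfies everything: constraint 3: z + v = 7; constraint 4: w - x = 3; constraint 6: y + x = 5, and the others follow.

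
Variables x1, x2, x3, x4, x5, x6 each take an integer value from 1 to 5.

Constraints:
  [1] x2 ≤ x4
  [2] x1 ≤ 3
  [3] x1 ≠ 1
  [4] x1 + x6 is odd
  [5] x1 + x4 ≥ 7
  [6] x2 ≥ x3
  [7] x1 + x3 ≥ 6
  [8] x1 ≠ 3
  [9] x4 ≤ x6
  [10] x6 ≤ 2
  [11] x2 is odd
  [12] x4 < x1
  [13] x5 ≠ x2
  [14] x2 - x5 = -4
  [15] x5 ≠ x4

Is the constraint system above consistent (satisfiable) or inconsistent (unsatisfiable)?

From constraint 2: x1 ≤ 3. From constraints 9 and 10: x4 ≤ x6 ≤ 2. Hence x1 + x4 ≤ 5. But constraint 5 requires x1 + x4 ≥ 7, and 7 > 5. Contradiction.

Unsatisfiable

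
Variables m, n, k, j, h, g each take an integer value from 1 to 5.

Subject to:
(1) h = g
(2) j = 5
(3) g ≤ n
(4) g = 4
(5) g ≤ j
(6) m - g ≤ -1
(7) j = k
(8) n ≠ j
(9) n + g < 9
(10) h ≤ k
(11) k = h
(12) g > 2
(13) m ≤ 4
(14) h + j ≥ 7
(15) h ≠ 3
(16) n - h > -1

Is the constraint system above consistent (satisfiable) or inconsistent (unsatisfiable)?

Constraint 2 fixes j = 5 and constraint 4 fixes g = 4. Constraints 1, 7, and 11 give j = k = h = g, so j = g. But 5 ≠ 4 — contradiction.

Unsatisfiable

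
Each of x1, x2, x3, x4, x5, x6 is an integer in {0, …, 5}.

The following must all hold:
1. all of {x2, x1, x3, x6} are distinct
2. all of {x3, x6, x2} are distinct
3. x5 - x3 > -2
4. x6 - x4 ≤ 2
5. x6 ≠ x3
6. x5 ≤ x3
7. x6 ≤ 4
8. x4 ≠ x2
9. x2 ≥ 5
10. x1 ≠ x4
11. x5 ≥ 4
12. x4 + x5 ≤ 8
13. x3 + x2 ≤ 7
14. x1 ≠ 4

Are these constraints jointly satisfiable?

From constraints 6 and 11: x3 ≥ x5 ≥ 4. From constraint 9: x2 ≥ 5. Hence x3 + x2 ≥ 9. But constraint 13 requires x3 + x2 ≤ 7, and 7 < 9. Contradiction.

Unsatisfiable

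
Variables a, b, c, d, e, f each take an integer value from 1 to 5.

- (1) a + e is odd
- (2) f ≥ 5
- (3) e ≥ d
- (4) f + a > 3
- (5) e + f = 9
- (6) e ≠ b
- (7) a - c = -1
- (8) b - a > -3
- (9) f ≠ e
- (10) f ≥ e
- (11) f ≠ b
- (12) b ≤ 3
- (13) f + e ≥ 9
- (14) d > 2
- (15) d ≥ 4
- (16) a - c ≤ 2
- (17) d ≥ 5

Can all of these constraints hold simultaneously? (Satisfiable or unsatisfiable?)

Unsatisfiable

From constraints 3 and 17: e ≥ d ≥ 5. From constraint 2: f ≥ 5. Hence e + f ≥ 10. But constraint 5 requires e + f = 9, and 9 < 10. Contradiction.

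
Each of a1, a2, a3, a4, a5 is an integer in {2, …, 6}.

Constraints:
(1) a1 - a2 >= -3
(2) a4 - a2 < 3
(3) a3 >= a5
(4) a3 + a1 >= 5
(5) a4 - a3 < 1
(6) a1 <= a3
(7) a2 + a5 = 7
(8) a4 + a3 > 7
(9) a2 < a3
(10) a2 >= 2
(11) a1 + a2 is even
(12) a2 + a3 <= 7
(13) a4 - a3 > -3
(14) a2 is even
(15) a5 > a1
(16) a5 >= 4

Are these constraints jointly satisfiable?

The assignment a1 = 2, a2 = 2, a3 = 5, a4 = 4, a5 = 5 works:
  constraint 1 holds since a1 - a2 = 0.
  constraint 2 holds since a4 - a2 = 2.
The rest check out directly.

Satisfiable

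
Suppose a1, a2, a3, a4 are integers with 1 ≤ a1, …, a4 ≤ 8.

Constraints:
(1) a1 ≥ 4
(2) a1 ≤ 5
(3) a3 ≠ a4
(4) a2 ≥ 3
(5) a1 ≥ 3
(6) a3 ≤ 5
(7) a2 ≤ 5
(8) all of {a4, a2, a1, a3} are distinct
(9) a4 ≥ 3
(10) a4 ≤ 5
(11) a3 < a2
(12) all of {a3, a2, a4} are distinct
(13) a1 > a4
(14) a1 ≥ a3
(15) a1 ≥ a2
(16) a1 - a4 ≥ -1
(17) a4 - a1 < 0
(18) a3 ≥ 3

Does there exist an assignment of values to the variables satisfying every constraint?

Unsatisfiable

Constraints 2, 4, 5, 6, 7, 9, 10, and 18 confine each of a4, a2, a1, a3 to the 3 values {3, …, 5}.
Constraint 8 requires all 4 of them to be distinct, but only 3 values are available — impossible by the pigeonhole principle.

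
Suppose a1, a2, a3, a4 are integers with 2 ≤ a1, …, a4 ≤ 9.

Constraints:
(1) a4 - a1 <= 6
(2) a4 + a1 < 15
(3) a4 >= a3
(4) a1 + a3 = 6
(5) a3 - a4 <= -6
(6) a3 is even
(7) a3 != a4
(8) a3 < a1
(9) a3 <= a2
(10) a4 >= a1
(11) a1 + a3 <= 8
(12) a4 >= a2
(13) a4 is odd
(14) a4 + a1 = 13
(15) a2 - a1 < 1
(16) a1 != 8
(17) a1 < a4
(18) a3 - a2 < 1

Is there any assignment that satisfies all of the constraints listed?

Satisfiable

Try a1 = 4, a2 = 4, a3 = 2, a4 = 9.
Check constraint 1: a4 - a1 = 5; constraint 2: a4 + a1 = 13; constraint 4: a1 + a3 = 6. The remaining constraints are straightforward to verify.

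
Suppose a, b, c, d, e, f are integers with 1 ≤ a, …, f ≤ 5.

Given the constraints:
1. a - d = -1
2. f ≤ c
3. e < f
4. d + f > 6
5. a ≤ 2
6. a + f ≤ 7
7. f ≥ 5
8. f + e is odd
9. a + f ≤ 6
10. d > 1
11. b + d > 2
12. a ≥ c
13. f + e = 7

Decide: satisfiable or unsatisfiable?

Unsatisfiable

From constraints 2 and 7: c ≥ f and f ≥ 5, so c ≥ 5. From constraints 5 and 12: c ≤ a and a ≤ 2, so c ≤ 2. But 2 < 5, so no value of c works.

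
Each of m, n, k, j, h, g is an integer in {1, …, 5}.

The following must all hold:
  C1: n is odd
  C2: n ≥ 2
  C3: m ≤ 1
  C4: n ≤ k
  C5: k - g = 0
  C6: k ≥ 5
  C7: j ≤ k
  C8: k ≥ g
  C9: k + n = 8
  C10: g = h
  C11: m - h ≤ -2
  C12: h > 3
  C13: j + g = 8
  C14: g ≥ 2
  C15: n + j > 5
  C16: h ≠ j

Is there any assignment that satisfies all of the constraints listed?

The assignment m = 1, n = 3, k = 5, j = 3, h = 5, g = 5 works:
  constraint 5 holds since k - g = 0.
  constraint 9 holds since k + n = 8.
  constraint 11 holds since m - h = -4.
The rest check out directly.

Satisfiable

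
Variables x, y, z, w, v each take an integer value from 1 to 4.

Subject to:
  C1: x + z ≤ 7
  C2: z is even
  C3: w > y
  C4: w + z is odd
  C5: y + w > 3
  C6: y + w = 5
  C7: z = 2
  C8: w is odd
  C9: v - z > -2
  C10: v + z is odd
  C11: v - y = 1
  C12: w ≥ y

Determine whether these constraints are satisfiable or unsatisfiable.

Satisfiable

The assignment x = 2, y = 2, z = 2, w = 3, v = 3 works:
  constraint 1 holds since x + z = 4.
  constraint 5 holds since y + w = 5.
  constraint 6 holds since y + w = 5.
The rest check out directly.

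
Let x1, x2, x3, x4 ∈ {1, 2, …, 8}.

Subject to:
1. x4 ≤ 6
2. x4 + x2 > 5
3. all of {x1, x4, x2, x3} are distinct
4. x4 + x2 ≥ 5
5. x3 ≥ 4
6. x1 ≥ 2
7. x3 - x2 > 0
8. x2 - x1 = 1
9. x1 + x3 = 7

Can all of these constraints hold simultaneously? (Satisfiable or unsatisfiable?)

One satisfying assignment is x1 = 2, x2 = 3, x3 = 5, x4 = 4.
For the less obvious constraints — constraint 2: x4 + x2 = 7; constraint 4: x4 + x2 = 7; constraint 7: x3 - x2 = 2 — and the others hold by inspection.

Satisfiable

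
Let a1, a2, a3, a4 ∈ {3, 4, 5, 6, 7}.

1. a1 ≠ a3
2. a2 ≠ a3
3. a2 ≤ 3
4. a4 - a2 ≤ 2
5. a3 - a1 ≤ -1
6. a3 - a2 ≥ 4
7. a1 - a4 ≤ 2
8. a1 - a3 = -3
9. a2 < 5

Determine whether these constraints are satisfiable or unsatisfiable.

Constraints 4, 5, 6, and 7 give a2 − a4 ≥ -2, a4 − a1 ≥ -2, a1 − a3 ≥ 1, a3 − a2 ≥ 4.
Adding all 4 inequalities: the left sides telescope to 0, and the right sides sum to (-2) + (-2) + 1 + 4 = 1. So 0 ≥ 1, which is false.

Unsatisfiable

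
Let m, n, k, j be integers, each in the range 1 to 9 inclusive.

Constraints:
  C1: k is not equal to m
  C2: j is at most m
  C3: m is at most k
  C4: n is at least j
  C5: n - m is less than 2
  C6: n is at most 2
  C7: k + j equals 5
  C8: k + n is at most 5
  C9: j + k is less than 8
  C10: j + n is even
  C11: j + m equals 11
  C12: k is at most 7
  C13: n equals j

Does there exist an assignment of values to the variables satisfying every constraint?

From constraints 4 and 6: j ≤ n ≤ 2. From constraints 3 and 12: m ≤ k ≤ 7. Hence j + m ≤ 9. But constraint 11 requires j + m = 11, and 11 > 9. Contradiction.

Unsatisfiable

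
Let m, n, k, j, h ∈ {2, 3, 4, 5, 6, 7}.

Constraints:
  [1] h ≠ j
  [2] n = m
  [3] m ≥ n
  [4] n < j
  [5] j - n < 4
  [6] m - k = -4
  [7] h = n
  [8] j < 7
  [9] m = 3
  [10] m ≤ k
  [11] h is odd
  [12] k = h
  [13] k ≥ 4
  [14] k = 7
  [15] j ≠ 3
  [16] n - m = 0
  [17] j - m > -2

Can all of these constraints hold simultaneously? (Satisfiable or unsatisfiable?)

Constraint 14 fixes k = 7 and constraint 9 fixes m = 3. Constraints 2, 7, and 12 give k = h = n = m, so k = m. But 7 ≠ 3 — contradiction.

Unsatisfiable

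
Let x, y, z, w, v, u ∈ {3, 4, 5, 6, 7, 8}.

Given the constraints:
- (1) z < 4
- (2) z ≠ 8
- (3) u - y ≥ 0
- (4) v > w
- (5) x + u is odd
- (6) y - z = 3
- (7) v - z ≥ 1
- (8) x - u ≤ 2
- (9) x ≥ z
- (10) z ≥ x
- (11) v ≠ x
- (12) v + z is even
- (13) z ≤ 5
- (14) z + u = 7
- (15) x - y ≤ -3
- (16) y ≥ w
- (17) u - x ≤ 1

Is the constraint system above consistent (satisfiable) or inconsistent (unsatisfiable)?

Unsatisfiable

Constraints 3, 15, and 17 give y − x ≥ 3, x − u ≥ -1, u − y ≥ 0.
Adding all 3 inequalities: the left sides telescope to 0, and the right sides sum to 3 + (-1) + 0 = 2. So 0 ≥ 2, which is false.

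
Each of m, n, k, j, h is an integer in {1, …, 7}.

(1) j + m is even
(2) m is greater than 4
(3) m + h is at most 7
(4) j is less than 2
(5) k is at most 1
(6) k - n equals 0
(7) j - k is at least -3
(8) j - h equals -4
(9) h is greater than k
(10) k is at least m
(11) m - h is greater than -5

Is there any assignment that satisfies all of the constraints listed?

Unsatisfiable

From constraint 2: m ≥ 5. From constraints 5 and 10: m ≤ k and k ≤ 1, so m ≤ 1. But 1 < 5, so no value of m works.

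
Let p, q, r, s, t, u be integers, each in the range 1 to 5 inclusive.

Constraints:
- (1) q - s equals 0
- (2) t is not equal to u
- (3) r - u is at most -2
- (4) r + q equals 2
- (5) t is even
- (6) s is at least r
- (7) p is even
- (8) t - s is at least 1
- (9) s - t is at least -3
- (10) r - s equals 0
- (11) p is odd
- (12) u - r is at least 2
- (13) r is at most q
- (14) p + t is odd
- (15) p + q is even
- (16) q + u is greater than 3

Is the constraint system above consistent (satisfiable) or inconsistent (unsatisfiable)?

Unsatisfiable

Constraint 7 makes p even and constraint 5 makes t even, so p + t must be even. Constraint 14 says p + t is odd — contradiction.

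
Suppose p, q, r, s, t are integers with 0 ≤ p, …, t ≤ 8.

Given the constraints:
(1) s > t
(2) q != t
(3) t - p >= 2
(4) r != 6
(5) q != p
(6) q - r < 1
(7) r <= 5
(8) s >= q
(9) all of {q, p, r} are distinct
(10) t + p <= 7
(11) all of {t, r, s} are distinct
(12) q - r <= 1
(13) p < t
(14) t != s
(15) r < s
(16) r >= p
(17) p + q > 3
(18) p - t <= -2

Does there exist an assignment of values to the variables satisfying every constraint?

The assignment p = 1, q = 3, r = 5, s = 7, t = 4 works:
  constraint 3 holds since t - p = 3.
  constraint 6 holds since q - r = -2.
The rest check out directly.

Satisfiable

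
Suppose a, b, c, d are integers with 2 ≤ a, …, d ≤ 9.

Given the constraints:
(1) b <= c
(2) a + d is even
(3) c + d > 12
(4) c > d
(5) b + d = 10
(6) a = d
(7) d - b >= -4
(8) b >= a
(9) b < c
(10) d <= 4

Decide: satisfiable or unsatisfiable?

Setting (a, b, c, d) = (4, 6, 9, 4) satisfies everything: constraint 3: c + d = 13; constraint 5: b + d = 10, and the others follow.

Satisfiable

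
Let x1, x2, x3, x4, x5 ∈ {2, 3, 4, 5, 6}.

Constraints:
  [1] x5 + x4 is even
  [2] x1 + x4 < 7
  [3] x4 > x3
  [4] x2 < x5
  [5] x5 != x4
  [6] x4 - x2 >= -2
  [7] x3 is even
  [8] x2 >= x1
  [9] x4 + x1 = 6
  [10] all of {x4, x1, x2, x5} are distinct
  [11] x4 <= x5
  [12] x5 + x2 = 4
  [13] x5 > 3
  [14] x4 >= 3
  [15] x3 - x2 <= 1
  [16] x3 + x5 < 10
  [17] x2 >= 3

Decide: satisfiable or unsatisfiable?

From constraints 11 and 14: x5 ≥ x4 ≥ 3. From constraint 17: x2 ≥ 3. Hence x5 + x2 ≥ 6. But constraint 12 requires x5 + x2 = 4, and 4 < 6. Contradiction.

Unsatisfiable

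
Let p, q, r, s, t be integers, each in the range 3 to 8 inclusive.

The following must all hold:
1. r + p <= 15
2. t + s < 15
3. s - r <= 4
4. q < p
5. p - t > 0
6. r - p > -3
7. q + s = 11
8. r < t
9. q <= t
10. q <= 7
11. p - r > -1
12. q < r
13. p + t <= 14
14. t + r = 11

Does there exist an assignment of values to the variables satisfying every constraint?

Setting (p, q, r, s, t) = (7, 4, 5, 7, 6) satisfies everything: constraint 1: r + p = 12; constraint 2: t + s = 13, and the others follow.

Satisfiable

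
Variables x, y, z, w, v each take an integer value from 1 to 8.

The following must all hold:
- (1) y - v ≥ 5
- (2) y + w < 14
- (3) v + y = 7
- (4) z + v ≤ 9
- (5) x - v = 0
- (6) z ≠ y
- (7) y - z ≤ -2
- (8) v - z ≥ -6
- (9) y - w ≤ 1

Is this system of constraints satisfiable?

Constraints 1, 7, and 8 give v − z ≥ -6, z − y ≥ 2, y − v ≥ 5.
Adding all 3 inequalities: the left sides telescope to 0, and the right sides sum to (-6) + 2 + 5 = 1. So 0 ≥ 1, which is false.

Unsatisfiable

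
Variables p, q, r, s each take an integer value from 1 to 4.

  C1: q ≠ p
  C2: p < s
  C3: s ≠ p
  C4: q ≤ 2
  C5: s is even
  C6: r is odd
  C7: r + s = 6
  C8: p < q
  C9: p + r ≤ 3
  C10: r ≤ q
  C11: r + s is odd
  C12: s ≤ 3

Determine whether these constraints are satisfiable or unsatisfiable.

From constraints 4 and 10: r ≤ q ≤ 2. From constraint 12: s ≤ 3. Hence r + s ≤ 5. But constraint 7 requires r + s = 6, and 6 > 5. Contradiction.

Unsatisfiable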